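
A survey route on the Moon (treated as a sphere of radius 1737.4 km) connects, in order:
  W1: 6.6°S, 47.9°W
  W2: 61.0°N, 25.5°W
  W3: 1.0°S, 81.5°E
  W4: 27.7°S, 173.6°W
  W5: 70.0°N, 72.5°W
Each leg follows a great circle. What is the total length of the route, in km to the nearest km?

Leg W1→W2: central angle 1.2188 rad, distance 2117.6 km.
Leg W2→W3: central angle 1.7284 rad, distance 3003.0 km.
Leg W3→W4: central angle 1.7921 rad, distance 3113.6 km.
Leg W4→W5: central angle 2.0888 rad, distance 3629.0 km.
Total: 2117.6 + 3003.0 + 3113.6 + 3629.0 ≈ 11863 km.

11863 km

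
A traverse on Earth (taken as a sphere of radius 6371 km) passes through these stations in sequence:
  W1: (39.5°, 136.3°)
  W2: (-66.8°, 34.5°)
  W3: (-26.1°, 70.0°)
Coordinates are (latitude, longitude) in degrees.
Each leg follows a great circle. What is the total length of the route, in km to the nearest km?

19624 km

Leg W1→W2: central angle 2.2742 rad, distance 14488.8 km.
Leg W2→W3: central angle 0.8060 rad, distance 5135.2 km.
Total: 14488.8 + 5135.2 ≈ 19624 km.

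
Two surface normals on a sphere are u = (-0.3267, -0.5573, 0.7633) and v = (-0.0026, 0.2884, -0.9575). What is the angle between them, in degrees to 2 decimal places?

152.97°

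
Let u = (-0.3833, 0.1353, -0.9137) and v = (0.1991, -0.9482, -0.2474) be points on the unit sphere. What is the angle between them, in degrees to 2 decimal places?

u·v = 0.0214; |u| = 1.0000, |v| = 1.0000.
cos θ = (u·v)/(|u||v|) = 0.0214, so θ = 88.77°.

88.77°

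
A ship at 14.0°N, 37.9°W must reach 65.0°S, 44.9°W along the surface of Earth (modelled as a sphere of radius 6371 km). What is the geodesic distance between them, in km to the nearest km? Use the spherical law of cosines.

With latitudes φ₁ = 14.000°, φ₂ = -65.000° and longitude difference Δλ = -7.000°:
cos c = sin φ₁ sin φ₂ + cos φ₁ cos φ₂ cos Δλ = (0.2419)(-0.9063) + (0.9703)(0.4226)(0.9925) = 0.18775,
so c = arccos(0.18775) = 1.38192 rad.
Distance = R·c = 6371 × 1.3819 ≈ 8804 km.

8804 km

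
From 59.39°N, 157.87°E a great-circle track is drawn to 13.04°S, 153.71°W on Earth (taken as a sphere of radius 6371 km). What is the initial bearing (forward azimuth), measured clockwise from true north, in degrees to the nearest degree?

133°

Δλ = 48.420° = 0.8451 rad.
y = sin Δλ · cos φ₂ = (0.7480)(0.9742) = 0.7287
x = cos φ₁ sin φ₂ − sin φ₁ cos φ₂ cos Δλ = (0.5092)(-0.2256) − (0.8607)(0.9742)(0.6637) = -0.6713
θ = atan2(y, x) = 132.65°, so the bearing is 133°.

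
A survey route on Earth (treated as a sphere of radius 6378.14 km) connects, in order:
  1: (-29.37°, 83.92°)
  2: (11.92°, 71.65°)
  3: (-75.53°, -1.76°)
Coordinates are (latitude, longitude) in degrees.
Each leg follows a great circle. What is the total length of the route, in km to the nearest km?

15633 km

Leg 1→2: central angle 0.7497 rad, distance 4781.6 km.
Leg 2→3: central angle 1.7014 rad, distance 10851.5 km.
Total: 4781.6 + 10851.5 ≈ 15633 km.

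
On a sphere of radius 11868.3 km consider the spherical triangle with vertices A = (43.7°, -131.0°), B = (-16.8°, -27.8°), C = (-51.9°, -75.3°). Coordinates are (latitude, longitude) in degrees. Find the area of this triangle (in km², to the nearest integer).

Side lengths (central angles): a = 0.8937, b = 1.8674, c = 1.9366 rad; semiperimeter s = 2.3489.
By l'Huilier's theorem, tan(E/4) = √[tan(s/2) tan((s−a)/2) tan((s−b)/2) tan((s−c)/2)], giving spherical excess E = 1.2768 rad.
Area = E·R² = 1.2768 × (11868.3)² ≈ 179847289 km².

179847289 km²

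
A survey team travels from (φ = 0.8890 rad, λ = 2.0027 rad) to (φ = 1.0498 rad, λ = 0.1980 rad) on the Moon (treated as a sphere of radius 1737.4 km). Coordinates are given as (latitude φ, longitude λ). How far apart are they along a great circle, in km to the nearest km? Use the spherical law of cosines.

1610 km

Let φ₁ = 0.8890 rad, φ₂ = 1.0498 rad, and Δλ = -1.8047 rad.
cos c = sin φ₁ sin φ₂ + cos φ₁ cos φ₂ cos Δλ = (0.7764)(0.8673) + (0.6302)(0.4977)(-0.2318) = 0.60072,
so c = arccos(0.60072) = 0.92639 rad.
Distance = R·c = 1737.4 × 0.9264 ≈ 1610 km.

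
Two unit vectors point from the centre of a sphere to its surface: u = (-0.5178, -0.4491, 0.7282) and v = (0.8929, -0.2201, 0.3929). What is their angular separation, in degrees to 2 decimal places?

u·v = -0.0774; |u| = 1.0000, |v| = 1.0000.
cos θ = (u·v)/(|u||v|) = -0.0774, so θ = 94.44°.

94.44°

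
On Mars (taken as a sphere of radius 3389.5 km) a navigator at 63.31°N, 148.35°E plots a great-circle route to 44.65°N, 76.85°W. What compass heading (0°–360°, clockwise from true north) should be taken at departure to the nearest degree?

With φ₁ = 1.1050, φ₂ = 0.7793, Δλ = 2.3527 rad, the forward-azimuth formula gives
θ = atan2( sin Δλ cos φ₂ , cos φ₁ sin φ₂ − sin φ₁ cos φ₂ cos Δλ ) = atan2(0.5048, 0.7635) = 33.47°.
So the initial bearing is 33°.

33°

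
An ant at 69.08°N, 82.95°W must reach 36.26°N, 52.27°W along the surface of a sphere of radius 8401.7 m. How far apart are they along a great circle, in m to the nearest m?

5405 m

With latitudes φ₁ = 69.080°, φ₂ = 36.260° and longitude difference Δλ = 30.680°:
cos c = sin φ₁ sin φ₂ + cos φ₁ cos φ₂ cos Δλ = (0.9341)(0.5915) + (0.3571)(0.8063)(0.8600) = 0.80008,
so c = arccos(0.80008) = 0.64337 rad.
Distance = R·c = 8401.7 × 0.6434 ≈ 5405 m.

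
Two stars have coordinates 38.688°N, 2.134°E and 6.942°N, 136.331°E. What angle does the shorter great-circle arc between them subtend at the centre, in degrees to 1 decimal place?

117.7°

Let φ₁ = 0.6752 rad, φ₂ = 0.1212 rad, and Δλ = 2.3422 rad.
Haversine: a = sin²(Δφ/2) + cos φ₁ cos φ₂ sin²(Δλ/2) = 0.0748 + (0.7806)(0.9927)(0.8486) = 0.73231.
Central angle c = 2·arcsin(√a) = 2.05399 rad.
So the angular separation is 117.7°.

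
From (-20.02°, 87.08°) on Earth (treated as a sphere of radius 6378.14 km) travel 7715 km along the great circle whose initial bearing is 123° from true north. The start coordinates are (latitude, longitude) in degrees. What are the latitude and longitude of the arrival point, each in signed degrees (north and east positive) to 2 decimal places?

-36.85°, 165.72°

Angular distance δ = d/R = 7715/6378.14 = 1.20960 rad; initial bearing θ = 2.1468 rad.
sin φ₂ = sin φ₁ cos δ + cos φ₁ sin δ cos θ = (-0.3423)(0.3534) + (0.9396)(0.9355)(-0.5446) = -0.5997, so φ₂ = -36.85°.
Δλ = atan2(sin θ sin δ cos φ₁, cos δ − sin φ₁ sin φ₂) = atan2(0.7371, 0.1481) = 78.641°.
λ₂ = 87.080° + 78.641° = 165.72°.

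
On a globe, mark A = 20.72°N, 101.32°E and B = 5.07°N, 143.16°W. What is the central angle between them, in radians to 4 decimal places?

1.9499 rad

Let φ₁ = 0.3616 rad, φ₂ = 0.0885 rad, and Δλ = 2.0162 rad.
Haversine: a = sin²(Δφ/2) + cos φ₁ cos φ₂ sin²(Δλ/2) = 0.0185 + (0.9353)(0.9961)(0.7154) = 0.68506.
Central angle c = 2·arcsin(√a) = 1.94993 rad.
So the angular separation is 1.9499 rad.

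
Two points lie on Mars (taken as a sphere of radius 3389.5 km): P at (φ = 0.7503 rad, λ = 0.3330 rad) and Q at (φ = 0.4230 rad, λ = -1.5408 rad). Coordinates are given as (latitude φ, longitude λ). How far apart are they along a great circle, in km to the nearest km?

5050 km

With latitudes φ₁ = 42.989°, φ₂ = 24.236° and longitude difference Δλ = -107.361°:
cos c = sin φ₁ sin φ₂ + cos φ₁ cos φ₂ cos Δλ = (0.6819)(0.4105) + (0.7315)(0.9119)(-0.2984) = 0.08087,
so c = arccos(0.08087) = 1.48984 rad.
Distance = R·c = 3389.5 × 1.4898 ≈ 5050 km.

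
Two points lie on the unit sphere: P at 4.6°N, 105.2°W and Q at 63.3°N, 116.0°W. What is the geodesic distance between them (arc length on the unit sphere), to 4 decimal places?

Let φ₁ = 0.0803 rad, φ₂ = 1.1048 rad, and Δλ = -0.1885 rad.
cos c = sin φ₁ sin φ₂ + cos φ₁ cos φ₂ cos Δλ = (0.0802)(0.8934) + (0.9968)(0.4493)(0.9823) = 0.51159,
so c = arccos(0.51159) = 1.03377 rad.
On the unit sphere the arc length equals the central angle: 1.0338.

1.0338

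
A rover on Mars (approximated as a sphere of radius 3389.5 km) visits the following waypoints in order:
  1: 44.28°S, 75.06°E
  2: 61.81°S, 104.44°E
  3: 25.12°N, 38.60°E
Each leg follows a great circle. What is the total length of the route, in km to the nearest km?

Leg 1→2: central angle 0.4274 rad, distance 1448.6 km.
Leg 2→3: central angle 1.7712 rad, distance 6003.6 km.
Total: 1448.6 + 6003.6 ≈ 7452 km.

7452 km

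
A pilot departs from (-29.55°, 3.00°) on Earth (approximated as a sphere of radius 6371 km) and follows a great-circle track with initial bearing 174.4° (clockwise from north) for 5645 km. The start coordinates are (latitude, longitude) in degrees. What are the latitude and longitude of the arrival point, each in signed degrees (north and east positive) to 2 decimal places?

Angular distance δ = d/R = 5645/6371 = 0.88605 rad; initial bearing θ = 3.0439 rad.
sin φ₂ = sin φ₁ cos δ + cos φ₁ sin δ cos θ = (-0.4932)(0.6325) + (0.8699)(0.7746)(-0.9952) = -0.9825, so φ₂ = -79.28°.
Δλ = atan2(sin θ sin δ cos φ₁, cos δ − sin φ₁ sin φ₂) = atan2(0.0658, 0.1479) = 23.968°.
λ₂ = 3.000° + 23.968° = 26.97°.

-79.28°, 26.97°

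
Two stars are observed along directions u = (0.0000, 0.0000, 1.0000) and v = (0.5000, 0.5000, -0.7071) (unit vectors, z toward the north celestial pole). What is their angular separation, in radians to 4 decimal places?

u·v = -0.7071; |u| = 1.0000, |v| = 1.0000.
cos θ = (u·v)/(|u||v|) = -0.7071, so θ = 2.3562 rad.

2.3562 rad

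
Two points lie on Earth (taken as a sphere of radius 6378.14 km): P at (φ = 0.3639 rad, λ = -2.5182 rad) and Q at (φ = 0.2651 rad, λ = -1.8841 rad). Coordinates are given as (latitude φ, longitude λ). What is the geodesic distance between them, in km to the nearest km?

Let φ₁ = 0.3639 rad, φ₂ = 0.2651 rad, and Δλ = 0.6341 rad.
cos c = sin φ₁ sin φ₂ + cos φ₁ cos φ₂ cos Δλ = (0.3559)(0.2620) + (0.9345)(0.9651)(0.8056) = 0.81980,
so c = arccos(0.81980) = 0.60973 rad.
Distance = R·c = 6378.14 × 0.6097 ≈ 3889 km.

3889 km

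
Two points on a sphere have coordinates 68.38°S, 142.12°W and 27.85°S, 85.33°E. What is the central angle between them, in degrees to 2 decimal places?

Let φ₁ = -1.1935 rad, φ₂ = -0.4861 rad, and Δλ = -2.3134 rad.
cos c = sin φ₁ sin φ₂ + cos φ₁ cos φ₂ cos Δλ = (-0.9296)(-0.4672) + (0.3684)(0.8842)(-0.6762) = 0.21399,
so c = arccos(0.21399) = 1.35513 rad.
So the angular separation is 77.64°.

77.64°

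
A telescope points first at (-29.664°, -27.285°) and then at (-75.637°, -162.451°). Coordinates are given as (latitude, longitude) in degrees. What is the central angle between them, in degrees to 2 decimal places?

70.94°

With latitudes φ₁ = -29.664°, φ₂ = -75.637° and longitude difference Δλ = -135.166°:
cos c = sin φ₁ sin φ₂ + cos φ₁ cos φ₂ cos Δλ = (-0.4949)(-0.9687) + (0.8689)(0.2481)(-0.7092) = 0.32658,
so c = arccos(0.32658) = 1.23811 rad.
So the angular separation is 70.94°.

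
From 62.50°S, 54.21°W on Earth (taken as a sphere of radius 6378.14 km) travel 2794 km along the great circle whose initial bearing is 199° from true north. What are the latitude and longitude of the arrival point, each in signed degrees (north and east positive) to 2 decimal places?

-81.28°, -119.90°

Angular distance δ = d/R = 2794/6378.14 = 0.43806 rad; initial bearing θ = 3.4732 rad.
sin φ₂ = sin φ₁ cos δ + cos φ₁ sin δ cos θ = (-0.8870)(0.9056) + (0.4617)(0.4242)(-0.9455) = -0.9885, so φ₂ = -81.28°.
Δλ = atan2(sin θ sin δ cos φ₁, cos δ − sin φ₁ sin φ₂) = atan2(-0.0638, 0.0288) = -65.687°.
λ₂ = -54.210° − 65.687° = -119.90°.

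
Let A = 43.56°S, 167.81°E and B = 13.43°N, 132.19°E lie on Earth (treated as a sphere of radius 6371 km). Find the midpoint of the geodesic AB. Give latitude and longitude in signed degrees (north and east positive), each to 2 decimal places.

-15.77°, 147.31°

Central angle δ = 1.1452 rad. Interpolating on the sphere with fraction f = 0.5:
P = [sin((1−f)δ)·A + sin(fδ)·B] / sin δ = 0.5949·A + 0.5949·B in Cartesian coordinates,
giving P = (-0.8100, 0.5197, -0.2718), i.e. latitude -15.77°, longitude 147.31°.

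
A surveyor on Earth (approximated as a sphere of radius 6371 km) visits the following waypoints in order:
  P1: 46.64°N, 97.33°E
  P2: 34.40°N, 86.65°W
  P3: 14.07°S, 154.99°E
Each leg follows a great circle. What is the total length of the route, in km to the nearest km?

24468 km

Leg P1→P2: central angle 1.7258 rad, distance 10995.0 km.
Leg P2→P3: central angle 2.1148 rad, distance 13473.1 km.
Total: 10995.0 + 13473.1 ≈ 24468 km.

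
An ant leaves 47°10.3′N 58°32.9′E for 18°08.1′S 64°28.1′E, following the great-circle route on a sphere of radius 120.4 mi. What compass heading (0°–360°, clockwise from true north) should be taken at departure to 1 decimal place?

173.8°

Δλ = 5.920° = 0.1033 rad.
y = sin Δλ · cos φ₂ = (0.1031)(0.9503) = 0.0980
x = cos φ₁ sin φ₂ − sin φ₁ cos φ₂ cos Δλ = (0.6798)(-0.3113) − (0.7334)(0.9503)(0.9947) = -0.9048
θ = atan2(y, x) = 173.82°, so the bearing is 173.8°.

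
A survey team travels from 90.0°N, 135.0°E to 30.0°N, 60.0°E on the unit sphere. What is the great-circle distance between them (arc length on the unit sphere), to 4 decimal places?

1.0472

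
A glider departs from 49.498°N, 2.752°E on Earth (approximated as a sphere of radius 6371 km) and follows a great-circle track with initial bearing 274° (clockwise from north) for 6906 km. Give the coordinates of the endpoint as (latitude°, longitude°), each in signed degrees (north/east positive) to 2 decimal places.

Angular distance δ = d/R = 6906/6371 = 1.08397 rad; initial bearing θ = 4.7822 rad.
sin φ₂ = sin φ₁ cos δ + cos φ₁ sin δ cos θ = (0.7604)(0.4678) + (0.6495)(0.8838)(0.0698) = 0.3958, so φ₂ = 23.31°.
Δλ = atan2(sin θ sin δ cos φ₁, cos δ − sin φ₁ sin φ₂) = atan2(-0.5726, 0.1669) = -73.752°.
λ₂ = 2.752° − 73.752° = -71.00°.

23.31°, -71.00°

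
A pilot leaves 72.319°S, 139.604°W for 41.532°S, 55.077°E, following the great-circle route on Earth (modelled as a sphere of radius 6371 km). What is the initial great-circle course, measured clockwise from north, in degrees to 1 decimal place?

With φ₁ = -1.2622, φ₂ = -0.7249, Δλ = -2.8854 rad, the forward-azimuth formula gives
θ = atan2( sin Δλ cos φ₂ , cos φ₁ sin φ₂ − sin φ₁ cos φ₂ cos Δλ ) = atan2(-0.1897, -0.8913) = -167.98°.
Adding 360° brings this into [0°, 360°): 192.0°.

192.0°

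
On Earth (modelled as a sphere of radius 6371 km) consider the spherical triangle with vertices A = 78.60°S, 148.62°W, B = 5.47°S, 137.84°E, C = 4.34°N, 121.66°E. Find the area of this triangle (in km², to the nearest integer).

Side lengths (central angles): a = 0.3299, b = 1.6441, c = 1.4210 rad; semiperimeter s = 1.6975.
By l'Huilier's theorem, tan(E/4) = √[tan(s/2) tan((s−a)/2) tan((s−b)/2) tan((s−c)/2)], giving spherical excess E = 0.2344 rad.
Area = E·R² = 0.2344 × (6371)² ≈ 9513978 km².

9513978 km²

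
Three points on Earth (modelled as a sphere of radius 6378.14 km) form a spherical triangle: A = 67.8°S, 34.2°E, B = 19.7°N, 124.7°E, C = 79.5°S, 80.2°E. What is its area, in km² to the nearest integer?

14325427 km²

Side lengths (central angles): a = 1.7814, b = 0.2902, c = 1.8915 rad; semiperimeter s = 1.9815.
By l'Huilier's theorem, tan(E/4) = √[tan(s/2) tan((s−a)/2) tan((s−b)/2) tan((s−c)/2)], giving spherical excess E = 0.3521 rad.
Area = E·R² = 0.3521 × (6378.14)² ≈ 14325427 km².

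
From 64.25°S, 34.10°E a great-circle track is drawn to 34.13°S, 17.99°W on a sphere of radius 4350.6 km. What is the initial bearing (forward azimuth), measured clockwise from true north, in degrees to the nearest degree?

Δλ = -52.090° = -0.9091 rad.
y = sin Δλ · cos φ₂ = (-0.7890)(0.8278) = -0.6531
x = cos φ₁ sin φ₂ − sin φ₁ cos φ₂ cos Δλ = (0.4344)(-0.5611) − (-0.9007)(0.8278)(0.6144) = 0.2143
θ = atan2(y, x) = -71.83°; adding 360° gives 288°.

288°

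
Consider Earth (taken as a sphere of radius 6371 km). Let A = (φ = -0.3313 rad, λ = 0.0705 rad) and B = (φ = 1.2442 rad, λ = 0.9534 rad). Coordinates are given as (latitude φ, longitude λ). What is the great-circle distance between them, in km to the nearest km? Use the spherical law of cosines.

With latitudes φ₁ = -18.982°, φ₂ = 71.287° and longitude difference Δλ = 50.586°:
cos c = sin φ₁ sin φ₂ + cos φ₁ cos φ₂ cos Δλ = (-0.3253)(0.9471) + (0.9456)(0.3208)(0.6349) = -0.11546,
so c = arccos(-0.11546) = 1.68652 rad.
Distance = R·c = 6371 × 1.6865 ≈ 10745 km.

10745 km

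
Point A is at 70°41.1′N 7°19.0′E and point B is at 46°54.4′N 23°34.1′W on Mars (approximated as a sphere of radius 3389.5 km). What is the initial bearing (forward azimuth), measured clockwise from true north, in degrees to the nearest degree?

228°

With φ₁ = 1.2337, φ₂ = 0.8187, Δλ = -0.5390 rad, the forward-azimuth formula gives
θ = atan2( sin Δλ cos φ₂ , cos φ₁ sin φ₂ − sin φ₁ cos φ₂ cos Δλ ) = atan2(-0.3507, -0.3118) = -131.64°.
Adding 360° brings this into [0°, 360°): 228°.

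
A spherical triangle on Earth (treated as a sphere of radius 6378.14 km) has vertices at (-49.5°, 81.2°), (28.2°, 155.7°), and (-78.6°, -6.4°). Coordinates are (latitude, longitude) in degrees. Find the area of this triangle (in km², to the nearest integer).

Side lengths (central angles): a = 2.2511, b = 0.7216, c = 1.7787 rad; semiperimeter s = 2.3756.
By l'Huilier's theorem, tan(E/4) = √[tan(s/2) tan((s−a)/2) tan((s−b)/2) tan((s−c)/2)], giving spherical excess E = 0.8949 rad.
Area = E·R² = 0.8949 × (6378.14)² ≈ 36406824 km².

36406824 km²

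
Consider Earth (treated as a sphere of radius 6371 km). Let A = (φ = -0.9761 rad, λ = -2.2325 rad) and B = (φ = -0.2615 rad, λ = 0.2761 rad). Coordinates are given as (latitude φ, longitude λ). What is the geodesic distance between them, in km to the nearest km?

In radians: φ₁ = -0.9761, φ₂ = -0.2615, Δλ = 143.732° = 2.5086 rad.
cos c = sin φ₁ sin φ₂ + cos φ₁ cos φ₂ cos Δλ = (-0.8283)(-0.2585) + (0.5603)(0.9660)(-0.8063) = -0.22221,
so c = arccos(-0.22221) = 1.79488 rad.
Distance = R·c = 6371 × 1.7949 ≈ 11435 km.

11435 km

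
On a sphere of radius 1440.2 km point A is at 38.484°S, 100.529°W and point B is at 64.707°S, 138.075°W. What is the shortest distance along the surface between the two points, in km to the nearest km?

With latitudes φ₁ = -38.484°, φ₂ = -64.707° and longitude difference Δλ = -37.546°:
Haversine: a = sin²(Δφ/2) + cos φ₁ cos φ₂ sin²(Δλ/2) = 0.0515 + (0.7828)(0.4272)(0.1036) = 0.08610.
Central angle c = 2·arcsin(√a) = 0.59561 rad.
Distance = R·c = 1440.2 × 0.5956 ≈ 858 km.

858 km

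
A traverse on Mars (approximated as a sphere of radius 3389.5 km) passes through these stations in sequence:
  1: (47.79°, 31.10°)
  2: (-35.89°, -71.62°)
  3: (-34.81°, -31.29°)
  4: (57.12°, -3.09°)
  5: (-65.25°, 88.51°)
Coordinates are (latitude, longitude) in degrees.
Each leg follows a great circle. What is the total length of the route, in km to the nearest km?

Leg 1→2: central angle 2.1580 rad, distance 7314.6 km.
Leg 2→3: central angle 0.5703 rad, distance 1933.1 km.
Leg 3→4: central angle 1.6575 rad, distance 5618.1 km.
Leg 4→5: central angle 2.4481 rad, distance 8297.8 km.
Total: 7314.6 + 1933.1 + 5618.1 + 8297.8 ≈ 23164 km.

23164 km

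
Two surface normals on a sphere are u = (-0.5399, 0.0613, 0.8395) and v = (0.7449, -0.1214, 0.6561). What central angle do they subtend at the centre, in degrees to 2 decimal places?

81.88°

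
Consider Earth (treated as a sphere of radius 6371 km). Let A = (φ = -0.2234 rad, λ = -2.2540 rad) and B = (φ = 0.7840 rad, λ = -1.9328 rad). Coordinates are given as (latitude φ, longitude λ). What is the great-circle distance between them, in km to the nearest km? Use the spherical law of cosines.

With latitudes φ₁ = -12.800°, φ₂ = 44.920° and longitude difference Δλ = 18.403°:
cos c = sin φ₁ sin φ₂ + cos φ₁ cos φ₂ cos Δλ = (-0.2215)(0.7061) + (0.9751)(0.7081)(0.9489) = 0.49875,
so c = arccos(0.49875) = 1.04864 rad.
Distance = R·c = 6371 × 1.0486 ≈ 6681 km.

6681 km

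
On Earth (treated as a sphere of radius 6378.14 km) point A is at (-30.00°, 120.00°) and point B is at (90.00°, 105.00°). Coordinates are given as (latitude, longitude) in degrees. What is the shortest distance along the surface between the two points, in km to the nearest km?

13358 km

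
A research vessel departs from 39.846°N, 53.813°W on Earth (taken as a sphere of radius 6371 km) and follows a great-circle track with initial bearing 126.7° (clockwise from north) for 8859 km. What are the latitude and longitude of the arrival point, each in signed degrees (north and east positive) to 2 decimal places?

Angular distance δ = d/R = 8859/6371 = 1.39052 rad; initial bearing θ = 2.2113 rad.
sin φ₂ = sin φ₁ cos δ + cos φ₁ sin δ cos θ = (0.6407)(0.1793) + (0.7678)(0.9838)(-0.5976) = -0.3365, so φ₂ = -19.66°.
Δλ = atan2(sin θ sin δ cos φ₁, cos δ − sin φ₁ sin φ₂) = atan2(0.6056, 0.3949) = 56.891°.
λ₂ = -53.813° + 56.891° = 3.08°.

-19.66°, 3.08°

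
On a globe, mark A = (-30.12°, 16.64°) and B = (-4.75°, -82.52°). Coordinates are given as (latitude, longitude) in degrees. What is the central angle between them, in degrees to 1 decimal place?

95.5°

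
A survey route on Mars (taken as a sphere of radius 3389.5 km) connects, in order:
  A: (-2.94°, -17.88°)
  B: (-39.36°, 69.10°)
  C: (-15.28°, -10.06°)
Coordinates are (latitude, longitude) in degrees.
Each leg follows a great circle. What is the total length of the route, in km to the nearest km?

9341 km

Leg A→B: central angle 1.4975 rad, distance 5075.9 km.
Leg B→C: central angle 1.2583 rad, distance 4265.1 km.
Total: 5075.9 + 4265.1 ≈ 9341 km.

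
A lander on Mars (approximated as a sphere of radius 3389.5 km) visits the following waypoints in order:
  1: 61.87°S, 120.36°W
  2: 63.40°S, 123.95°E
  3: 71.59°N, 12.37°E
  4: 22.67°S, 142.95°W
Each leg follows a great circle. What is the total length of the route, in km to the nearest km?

19469 km

Leg 1→2: central angle 0.7996 rad, distance 2710.1 km.
Leg 2→3: central angle 2.6915 rad, distance 9122.8 km.
Leg 3→4: central angle 2.2530 rad, distance 7636.5 km.
Total: 2710.1 + 9122.8 + 7636.5 ≈ 19469 km.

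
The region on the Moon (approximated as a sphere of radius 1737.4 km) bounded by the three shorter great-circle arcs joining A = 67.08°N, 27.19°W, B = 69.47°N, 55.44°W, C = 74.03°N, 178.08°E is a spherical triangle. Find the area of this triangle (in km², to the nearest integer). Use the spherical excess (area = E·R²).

Side lengths (central angles): a = 0.5680, b = 0.6623, c = 0.1854 rad; semiperimeter s = 0.7078.
By l'Huilier's theorem, tan(E/4) = √[tan(s/2) tan((s−a)/2) tan((s−b)/2) tan((s−c)/2)], giving spherical excess E = 0.0502 rad.
Area = E·R² = 0.0502 × (1737.4)² ≈ 151583 km².

151583 km²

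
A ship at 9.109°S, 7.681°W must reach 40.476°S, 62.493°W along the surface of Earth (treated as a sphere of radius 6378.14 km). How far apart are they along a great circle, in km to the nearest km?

6414 km

In radians: φ₁ = -0.1590, φ₂ = -0.7064, Δλ = -54.812° = -0.9566 rad.
Haversine: a = sin²(Δφ/2) + cos φ₁ cos φ₂ sin²(Δλ/2) = 0.0731 + (0.9874)(0.7607)(0.2119) = 0.23221.
Central angle c = 2·arcsin(√a) = 1.00559 rad.
Distance = R·c = 6378.14 × 1.0056 ≈ 6414 km.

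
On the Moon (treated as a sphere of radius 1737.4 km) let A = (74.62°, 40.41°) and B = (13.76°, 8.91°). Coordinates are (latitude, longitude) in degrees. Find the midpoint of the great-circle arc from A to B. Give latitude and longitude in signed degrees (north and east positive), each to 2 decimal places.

44.92°, 15.51°

Central angle δ = 1.1052 rad. Interpolating on the sphere with fraction f = 0.5:
P = [sin((1−f)δ)·A + sin(fδ)·B] / sin δ = 0.5874·A + 0.5874·B in Cartesian coordinates,
giving P = (0.6823, 0.1894, 0.7061), i.e. latitude 44.92°, longitude 15.51°.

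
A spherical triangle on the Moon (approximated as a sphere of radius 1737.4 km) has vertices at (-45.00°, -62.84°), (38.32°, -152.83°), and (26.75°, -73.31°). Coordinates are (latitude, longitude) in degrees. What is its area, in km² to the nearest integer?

2913049 km²

Side lengths (central angles): a = 1.1522, b = 1.2633, c = 2.0246 rad; semiperimeter s = 2.2200.
By l'Huilier's theorem, tan(E/4) = √[tan(s/2) tan((s−a)/2) tan((s−b)/2) tan((s−c)/2)], giving spherical excess E = 0.9650 rad.
Area = E·R² = 0.9650 × (1737.4)² ≈ 2913049 km².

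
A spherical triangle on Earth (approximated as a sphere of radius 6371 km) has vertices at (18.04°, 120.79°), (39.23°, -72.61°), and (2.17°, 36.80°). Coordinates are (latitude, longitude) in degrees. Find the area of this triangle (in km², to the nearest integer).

94523088 km²

Side lengths (central angles): a = 1.8063, b = 1.4594, c = 2.1184 rad; semiperimeter s = 2.6920.
By l'Huilier's theorem, tan(E/4) = √[tan(s/2) tan((s−a)/2) tan((s−b)/2) tan((s−c)/2)], giving spherical excess E = 2.3287 rad.
Area = E·R² = 2.3287 × (6371)² ≈ 94523088 km².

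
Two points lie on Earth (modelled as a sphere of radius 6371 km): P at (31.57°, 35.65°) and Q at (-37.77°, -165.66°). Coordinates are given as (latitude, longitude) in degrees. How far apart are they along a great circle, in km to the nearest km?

In radians: φ₁ = 0.5510, φ₂ = -0.6592, Δλ = 158.690° = 2.7697 rad.
Haversine: a = sin²(Δφ/2) + cos φ₁ cos φ₂ sin²(Δλ/2) = 0.3236 + (0.8520)(0.7905)(0.9658) = 0.97405.
Central angle c = 2·arcsin(√a) = 2.81801 rad.
Distance = R·c = 6371 × 2.8180 ≈ 17954 km.

17954 km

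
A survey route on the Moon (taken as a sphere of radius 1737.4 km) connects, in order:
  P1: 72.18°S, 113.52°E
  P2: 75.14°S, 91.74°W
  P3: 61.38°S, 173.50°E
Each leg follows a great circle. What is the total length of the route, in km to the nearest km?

Leg P1→P2: central angle 0.5563 rad, distance 966.6 km.
Leg P2→P3: central angle 0.5767 rad, distance 1002.0 km.
Total: 966.6 + 1002.0 ≈ 1969 km.

1969 km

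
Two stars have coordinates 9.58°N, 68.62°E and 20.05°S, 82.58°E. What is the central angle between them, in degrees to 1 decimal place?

32.7°

In radians: φ₁ = 0.1672, φ₂ = -0.3499, Δλ = 13.960° = 0.2436 rad.
Haversine: a = sin²(Δφ/2) + cos φ₁ cos φ₂ sin²(Δλ/2) = 0.0654 + (0.9861)(0.9394)(0.0148) = 0.07906.
Central angle c = 2·arcsin(√a) = 0.57004 rad.
So the angular separation is 32.7°.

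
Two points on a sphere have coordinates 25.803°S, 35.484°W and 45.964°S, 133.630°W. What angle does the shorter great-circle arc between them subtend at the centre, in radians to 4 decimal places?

With latitudes φ₁ = -25.803°, φ₂ = -45.964° and longitude difference Δλ = -98.146°:
Haversine: a = sin²(Δφ/2) + cos φ₁ cos φ₂ sin²(Δλ/2) = 0.0306 + (0.9003)(0.6951)(0.5708) = 0.38788.
Central angle c = 2·arcsin(√a) = 1.34462 rad.
So the angular separation is 1.3446 rad.

1.3446 rad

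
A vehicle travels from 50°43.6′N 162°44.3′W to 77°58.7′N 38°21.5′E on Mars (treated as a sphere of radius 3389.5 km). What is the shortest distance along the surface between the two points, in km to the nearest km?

In radians: φ₁ = 0.8853, φ₂ = 1.3610, Δλ = -158.903° = -2.7734 rad.
cos c = sin φ₁ sin φ₂ + cos φ₁ cos φ₂ cos Δλ = (0.7741)(0.9781) + (0.6330)(0.2083)(-0.9330) = 0.63415,
so c = arccos(0.63415) = 0.88389 rad.
Distance = R·c = 3389.5 × 0.8839 ≈ 2996 km.

2996 km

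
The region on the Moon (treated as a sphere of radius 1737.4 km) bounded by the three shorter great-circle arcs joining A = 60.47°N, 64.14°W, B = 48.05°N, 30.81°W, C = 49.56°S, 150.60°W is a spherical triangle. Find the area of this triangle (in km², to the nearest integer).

Side lengths (central angles): a = 2.4678, b = 2.2685, c = 0.3965 rad; semiperimeter s = 2.5664.
By l'Huilier's theorem, tan(E/4) = √[tan(s/2) tan((s−a)/2) tan((s−b)/2) tan((s−c)/2)], giving spherical excess E = 0.8576 rad.
Area = E·R² = 0.8576 × (1737.4)² ≈ 2588828 km².

2588828 km²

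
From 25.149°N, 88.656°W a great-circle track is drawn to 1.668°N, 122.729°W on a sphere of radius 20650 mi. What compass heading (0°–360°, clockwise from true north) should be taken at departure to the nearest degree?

With φ₁ = 0.4389, φ₂ = 0.0291, Δλ = -0.5947 rad, the forward-azimuth formula gives
θ = atan2( sin Δλ cos φ₂ , cos φ₁ sin φ₂ − sin φ₁ cos φ₂ cos Δλ ) = atan2(-0.5600, -0.3255) = -120.17°.
Adding 360° brings this into [0°, 360°): 240°.

240°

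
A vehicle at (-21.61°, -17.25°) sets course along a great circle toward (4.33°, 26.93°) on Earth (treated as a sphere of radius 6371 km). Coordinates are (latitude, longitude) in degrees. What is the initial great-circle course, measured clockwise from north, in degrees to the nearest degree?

Δλ = 44.180° = 0.7711 rad.
y = sin Δλ · cos φ₂ = (0.6969)(0.9971) = 0.6949
x = cos φ₁ sin φ₂ − sin φ₁ cos φ₂ cos Δλ = (0.9297)(0.0755) − (-0.3683)(0.9971)(0.7172) = 0.3336
θ = atan2(y, x) = 64.36°, so the bearing is 64°.

64°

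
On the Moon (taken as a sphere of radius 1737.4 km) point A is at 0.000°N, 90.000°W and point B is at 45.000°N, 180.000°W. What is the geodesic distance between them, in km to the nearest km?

2729 km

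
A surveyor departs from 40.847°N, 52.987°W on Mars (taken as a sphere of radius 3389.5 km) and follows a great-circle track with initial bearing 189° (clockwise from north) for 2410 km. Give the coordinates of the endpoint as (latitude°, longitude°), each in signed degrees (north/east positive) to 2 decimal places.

0.46°, -58.85°

Angular distance δ = d/R = 2410/3389.5 = 0.71102 rad; initial bearing θ = 3.2987 rad.
sin φ₂ = sin φ₁ cos δ + cos φ₁ sin δ cos θ = (0.6540)(0.7577) + (0.7565)(0.6526)(-0.9877) = 0.0080, so φ₂ = 0.46°.
Δλ = atan2(sin θ sin δ cos φ₁, cos δ − sin φ₁ sin φ₂) = atan2(-0.0772, 0.7525) = -5.860°.
λ₂ = -52.987° − 5.860° = -58.85°.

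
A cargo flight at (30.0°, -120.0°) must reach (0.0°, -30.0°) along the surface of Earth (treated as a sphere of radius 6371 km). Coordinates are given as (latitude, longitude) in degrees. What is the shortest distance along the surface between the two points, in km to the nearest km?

With latitudes φ₁ = 30.000°, φ₂ = 0.000° and longitude difference Δλ = 90.000°:
Haversine: a = sin²(Δφ/2) + cos φ₁ cos φ₂ sin²(Δλ/2) = 0.0670 + (0.8660)(1.0000)(0.5000) = 0.50000.
Central angle c = 2·arcsin(√a) = 1.57080 rad.
Distance = R·c = 6371 × 1.5708 ≈ 10008 km.

10008 km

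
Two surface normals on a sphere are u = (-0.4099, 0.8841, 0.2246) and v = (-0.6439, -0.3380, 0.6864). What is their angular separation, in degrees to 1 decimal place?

83.2°

u·v = 0.1193; |u| = 1.0000, |v| = 1.0000.
cos θ = (u·v)/(|u||v|) = 0.1193, so θ = 83.2°.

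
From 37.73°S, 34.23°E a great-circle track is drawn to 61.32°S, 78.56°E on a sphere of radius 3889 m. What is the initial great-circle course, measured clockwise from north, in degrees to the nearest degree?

With φ₁ = -0.6585, φ₂ = -1.0702, Δλ = 0.7737 rad, the forward-azimuth formula gives
θ = atan2( sin Δλ cos φ₂ , cos φ₁ sin φ₂ − sin φ₁ cos φ₂ cos Δλ ) = atan2(0.3354, -0.4838) = 145.27°.
So the initial bearing is 145°.

145°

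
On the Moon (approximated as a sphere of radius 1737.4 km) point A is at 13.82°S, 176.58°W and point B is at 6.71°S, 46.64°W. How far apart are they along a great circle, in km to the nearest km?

3828 km

In radians: φ₁ = -0.2412, φ₂ = -0.1171, Δλ = 129.940° = 2.2679 rad.
Haversine: a = sin²(Δφ/2) + cos φ₁ cos φ₂ sin²(Δλ/2) = 0.0038 + (0.9711)(0.9932)(0.8210) = 0.79561.
Central angle c = 2·arcsin(√a) = 2.20337 rad.
Distance = R·c = 1737.4 × 2.2034 ≈ 3828 km.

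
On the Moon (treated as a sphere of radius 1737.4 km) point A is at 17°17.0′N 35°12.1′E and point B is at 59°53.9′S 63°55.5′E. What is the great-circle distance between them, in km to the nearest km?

2445 km

In radians: φ₁ = 0.3017, φ₂ = -1.0454, Δλ = 28.723° = 0.5013 rad.
Haversine: a = sin²(Δφ/2) + cos φ₁ cos φ₂ sin²(Δλ/2) = 0.3891 + (0.9548)(0.5015)(0.0615) = 0.41853.
Central angle c = 2·arcsin(√a) = 1.40713 rad.
Distance = R·c = 1737.4 × 1.4071 ≈ 2445 km.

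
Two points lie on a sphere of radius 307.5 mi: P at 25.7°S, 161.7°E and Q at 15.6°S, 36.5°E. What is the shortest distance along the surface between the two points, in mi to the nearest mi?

604 mi

In radians: φ₁ = -0.4485, φ₂ = -0.2723, Δλ = -125.200° = -2.1852 rad.
Haversine: a = sin²(Δφ/2) + cos φ₁ cos φ₂ sin²(Δλ/2) = 0.0077 + (0.9011)(0.9632)(0.7882) = 0.69183.
Central angle c = 2·arcsin(√a) = 1.96455 rad.
Distance = R·c = 307.5 × 1.9645 ≈ 604 mi.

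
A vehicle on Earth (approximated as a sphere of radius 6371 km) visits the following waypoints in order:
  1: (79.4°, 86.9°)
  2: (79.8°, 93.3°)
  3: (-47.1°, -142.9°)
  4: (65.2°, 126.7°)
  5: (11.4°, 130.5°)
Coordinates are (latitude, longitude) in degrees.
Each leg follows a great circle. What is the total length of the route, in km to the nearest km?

36574 km

Leg 1→2: central angle 0.0213 rad, distance 135.9 km.
Leg 2→3: central angle 2.4784 rad, distance 15789.8 km.
Leg 3→4: central angle 2.3009 rad, distance 14659.3 km.
Leg 4→5: central angle 0.9401 rad, distance 5989.4 km.
Total: 135.9 + 15789.8 + 14659.3 + 5989.4 ≈ 36574 km.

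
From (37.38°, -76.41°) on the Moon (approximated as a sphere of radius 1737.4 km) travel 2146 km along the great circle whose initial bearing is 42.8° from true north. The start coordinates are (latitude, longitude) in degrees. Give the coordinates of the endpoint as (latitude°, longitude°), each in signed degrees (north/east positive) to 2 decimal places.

Angular distance δ = d/R = 2146/1737.4 = 1.23518 rad; initial bearing θ = 0.7470 rad.
sin φ₂ = sin φ₁ cos δ + cos φ₁ sin δ cos θ = (0.6071)(0.3294) + (0.7946)(0.9442)(0.7337) = 0.7505, so φ₂ = 48.63°.
Δλ = atan2(sin θ sin δ cos φ₁, cos δ − sin φ₁ sin φ₂) = atan2(0.5098, -0.1263) = 103.910°.
λ₂ = -76.410° + 103.910° = 27.50°.

48.63°, 27.50°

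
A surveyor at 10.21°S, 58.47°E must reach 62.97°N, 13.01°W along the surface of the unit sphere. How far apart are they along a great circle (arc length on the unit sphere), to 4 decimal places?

In radians: φ₁ = -0.1782, φ₂ = 1.0990, Δλ = -71.480° = -1.2476 rad.
Haversine: a = sin²(Δφ/2) + cos φ₁ cos φ₂ sin²(Δλ/2) = 0.3553 + (0.9842)(0.4545)(0.3412) = 0.50791.
Central angle c = 2·arcsin(√a) = 1.58663 rad.
On the unit sphere the arc length equals the central angle: 1.5866.

1.5866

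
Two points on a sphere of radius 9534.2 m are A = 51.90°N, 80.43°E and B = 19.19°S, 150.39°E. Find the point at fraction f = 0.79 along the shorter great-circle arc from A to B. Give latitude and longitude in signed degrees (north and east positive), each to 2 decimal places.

-2.96°, 139.14°

The central angle between A and B is δ = 1.6298 rad.
With f = 0.79, the slerp weights are sin((1−f)δ)/sin δ = 0.3362 and sin(fδ)/sin δ = 0.9618.
Weighted sum of the unit vectors: (0.3362)·(0.1026,0.6084,0.7869) + (0.9618)·(-0.8211,0.4666,-0.3287) = (-0.7553, 0.6534, -0.0516).
Converting back: φ = atan2(z, √(x²+y²)) = -2.96°, λ = atan2(y, x) = 139.14°.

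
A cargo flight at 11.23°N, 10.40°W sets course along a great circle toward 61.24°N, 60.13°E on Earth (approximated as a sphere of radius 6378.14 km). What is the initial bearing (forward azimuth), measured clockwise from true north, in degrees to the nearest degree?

Δλ = 70.530° = 1.2310 rad.
y = sin Δλ · cos φ₂ = (0.9428)(0.4811) = 0.4536
x = cos φ₁ sin φ₂ − sin φ₁ cos φ₂ cos Δλ = (0.9809)(0.8766) − (0.1947)(0.4811)(0.3333) = 0.8286
θ = atan2(y, x) = 28.70°, so the bearing is 29°.

29°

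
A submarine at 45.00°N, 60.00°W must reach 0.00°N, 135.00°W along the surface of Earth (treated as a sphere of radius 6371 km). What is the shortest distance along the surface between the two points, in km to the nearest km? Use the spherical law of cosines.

Let φ₁ = 0.7854 rad, φ₂ = 0.0000 rad, and Δλ = -1.3090 rad.
cos c = sin φ₁ sin φ₂ + cos φ₁ cos φ₂ cos Δλ = (0.7071)(0.0000) + (0.7071)(1.0000)(0.2588) = 0.18301,
so c = arccos(0.18301) = 1.38675 rad.
Distance = R·c = 6371 × 1.3867 ≈ 8835 km.

8835 km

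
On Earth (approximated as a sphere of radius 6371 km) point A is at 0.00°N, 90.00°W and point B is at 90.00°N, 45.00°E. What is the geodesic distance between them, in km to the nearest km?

Let φ₁ = 0.0000 rad, φ₂ = 1.5708 rad, and Δλ = 2.3562 rad.
Haversine: a = sin²(Δφ/2) + cos φ₁ cos φ₂ sin²(Δλ/2) = 0.5000 + (1.0000)(0.0000)(0.8536) = 0.50000.
Central angle c = 2·arcsin(√a) = 1.57080 rad.
Distance = R·c = 6371 × 1.5708 ≈ 10008 km.

10008 km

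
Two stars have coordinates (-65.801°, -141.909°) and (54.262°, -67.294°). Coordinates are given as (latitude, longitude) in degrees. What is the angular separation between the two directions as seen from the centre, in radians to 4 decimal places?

Let φ₁ = -1.1484 rad, φ₂ = 0.9471 rad, and Δλ = 1.3023 rad.
cos c = sin φ₁ sin φ₂ + cos φ₁ cos φ₂ cos Δλ = (-0.9121)(0.8117) + (0.4099)(0.5841)(0.2653) = -0.67685,
so c = arccos(-0.67685) = 2.31427 rad.
So the angular separation is 2.3143 rad.

2.3143 rad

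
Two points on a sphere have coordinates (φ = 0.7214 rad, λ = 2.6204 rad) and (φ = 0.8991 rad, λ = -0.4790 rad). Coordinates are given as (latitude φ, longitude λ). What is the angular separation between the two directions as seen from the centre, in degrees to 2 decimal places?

With latitudes φ₁ = 41.333°, φ₂ = 51.515° and longitude difference Δλ = -177.583°:
cos c = sin φ₁ sin φ₂ + cos φ₁ cos φ₂ cos Δλ = (0.6604)(0.7828) + (0.7509)(0.6223)(-0.9991) = 0.05010,
so c = arccos(0.05010) = 1.52068 rad.
So the angular separation is 87.13°.

87.13°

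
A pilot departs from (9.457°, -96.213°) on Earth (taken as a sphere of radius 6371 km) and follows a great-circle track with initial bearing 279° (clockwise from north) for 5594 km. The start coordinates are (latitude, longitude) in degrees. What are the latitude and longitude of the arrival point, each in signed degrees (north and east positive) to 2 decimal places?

12.92°, -147.45°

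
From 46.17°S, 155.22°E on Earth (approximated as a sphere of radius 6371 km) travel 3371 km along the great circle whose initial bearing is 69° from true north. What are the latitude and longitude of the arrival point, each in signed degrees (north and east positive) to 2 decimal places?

-29.83°, -171.88°

Angular distance δ = d/R = 3371/6371 = 0.52912 rad; initial bearing θ = 1.2043 rad.
sin φ₂ = sin φ₁ cos δ + cos φ₁ sin δ cos θ = (-0.7214)(0.8633) + (0.6925)(0.5048)(0.3584) = -0.4975, so φ₂ = -29.83°.
Δλ = atan2(sin θ sin δ cos φ₁, cos δ − sin φ₁ sin φ₂) = atan2(0.3263, 0.5044) = 32.904°.
λ₂ = 155.220° + 32.904° = 188.12° → -171.88° after wrapping to (−180°, 180°].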